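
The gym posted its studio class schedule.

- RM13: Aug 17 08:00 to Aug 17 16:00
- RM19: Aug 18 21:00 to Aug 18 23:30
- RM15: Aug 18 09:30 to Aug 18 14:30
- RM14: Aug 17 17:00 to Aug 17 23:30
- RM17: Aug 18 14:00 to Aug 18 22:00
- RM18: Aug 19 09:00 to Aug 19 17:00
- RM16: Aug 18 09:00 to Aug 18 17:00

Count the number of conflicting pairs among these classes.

4

Sorted by start: RM13, RM14, RM16, RM15, RM17, RM19, RM18.
RM14 starts after RM13 ends; RM13 is clear from here.
RM16 starts after RM14 ends; RM14 is clear from here.
RM15 starts before RM16 ends → RM16 and RM15 overlap.
RM17 starts before RM16 ends → RM16 and RM17 overlap.
RM19 starts after RM16 ends; RM16 is clear from here.
RM17 starts before RM15 ends → RM15 and RM17 overlap.
RM19 starts after RM15 ends; RM15 is clear from here.
RM19 starts before RM17 ends → RM17 and RM19 overlap.
RM18 starts after RM17 ends.
RM18 starts after RM19 ends.
Overlapping pairs: RM15 & RM16, RM15 & RM17, RM16 & RM17, RM17 & RM19 — 4 in total.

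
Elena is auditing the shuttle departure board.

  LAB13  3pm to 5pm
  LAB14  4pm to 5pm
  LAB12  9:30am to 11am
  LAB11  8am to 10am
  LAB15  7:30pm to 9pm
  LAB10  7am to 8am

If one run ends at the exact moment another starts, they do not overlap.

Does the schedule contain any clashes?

Sorted by start: LAB10, LAB11, LAB12, LAB13, LAB14, LAB15.
LAB11 starts exactly when LAB10 ends (back-to-back, no overlap); LAB10 is clear from here.
LAB12 starts before LAB11 ends → LAB11 and LAB12 overlap.
That's a conflict, so the schedule is not conflict-free.

Yes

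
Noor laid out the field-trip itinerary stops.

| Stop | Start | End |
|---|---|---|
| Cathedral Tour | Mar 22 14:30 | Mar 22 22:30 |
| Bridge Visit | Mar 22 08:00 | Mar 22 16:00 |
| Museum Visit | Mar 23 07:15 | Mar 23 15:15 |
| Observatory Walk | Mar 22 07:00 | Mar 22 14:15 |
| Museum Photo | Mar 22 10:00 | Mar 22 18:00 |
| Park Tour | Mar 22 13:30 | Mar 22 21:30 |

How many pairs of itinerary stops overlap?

Sorted by start: Observatory Walk, Bridge Visit, Museum Photo, Park Tour, Cathedral Tour, Museum Visit.
Bridge Visit starts before Observatory Walk ends → Observatory Walk and Bridge Visit overlap.
Museum Photo starts before Observatory Walk ends → Observatory Walk and Museum Photo overlap.
Park Tour starts before Observatory Walk ends → Observatory Walk and Park Tour overlap.
Cathedral Tour starts after Observatory Walk ends, so nothing later overlaps Observatory Walk either.
Museum Photo starts before Bridge Visit ends → Bridge Visit and Museum Photo overlap.
Park Tour starts before Bridge Visit ends → Bridge Visit and Park Tour overlap.
Cathedral Tour starts before Bridge Visit ends → Bridge Visit and Cathedral Tour overlap.
Museum Visit starts after Bridge Visit ends.
Park Tour starts before Museum Photo ends → Museum Photo and Park Tour overlap.
Cathedral Tour starts before Museum Photo ends → Museum Photo and Cathedral Tour overlap.
Museum Visit starts after Museum Photo ends.
Cathedral Tour starts before Park Tour ends → Park Tour and Cathedral Tour overlap.
Museum Visit starts after Park Tour ends.
Museum Visit starts after Cathedral Tour ends.
Overlapping pairs: Bridge Visit & Cathedral Tour, Bridge Visit & Museum Photo, Bridge Visit & Observatory Walk, Bridge Visit & Park Tour, Cathedral Tour & Museum Photo, Cathedral Tour & Park Tour, Museum Photo & Observatory Walk, Museum Photo & Park Tour, Observatory Walk & Park Tour — 9 in total.

9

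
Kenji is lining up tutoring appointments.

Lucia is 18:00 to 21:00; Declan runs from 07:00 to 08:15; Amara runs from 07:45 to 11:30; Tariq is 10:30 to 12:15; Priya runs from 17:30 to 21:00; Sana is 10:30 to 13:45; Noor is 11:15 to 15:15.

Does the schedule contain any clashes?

Sorted by start: Declan, Amara, Tariq, Sana, Noor, Priya, Lucia.
Amara starts before Declan ends → Declan and Amara overlap.
That's a conflict, so the schedule is not conflict-free.

Yes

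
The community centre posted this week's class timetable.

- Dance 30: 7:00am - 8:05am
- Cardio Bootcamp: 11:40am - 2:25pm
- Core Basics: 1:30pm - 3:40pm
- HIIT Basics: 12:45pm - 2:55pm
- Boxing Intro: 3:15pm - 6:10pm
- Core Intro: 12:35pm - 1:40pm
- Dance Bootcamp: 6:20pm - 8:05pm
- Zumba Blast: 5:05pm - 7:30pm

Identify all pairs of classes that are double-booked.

Sorted by start: Dance 30, Cardio Bootcamp, Core Intro, HIIT Basics, Core Basics, Boxing Intro, Zumba Blast, Dance Bootcamp.
Cardio Bootcamp starts after Dance 30 ends — done with Dance 30.
Core Intro starts before Cardio Bootcamp ends → Cardio Bootcamp and Core Intro overlap.
HIIT Basics starts before Cardio Bootcamp ends → Cardio Bootcamp and HIIT Basics overlap.
Core Basics starts before Cardio Bootcamp ends → Cardio Bootcamp and Core Basics overlap.
Boxing Intro starts after Cardio Bootcamp ends — done with Cardio Bootcamp.
HIIT Basics starts before Core Intro ends → Core Intro and HIIT Basics overlap.
Core Basics starts before Core Intro ends → Core Intro and Core Basics overlap.
Boxing Intro starts after Core Intro ends — done with Core Intro.
Core Basics starts before HIIT Basics ends → HIIT Basics and Core Basics overlap.
Boxing Intro starts after HIIT Basics ends — done with HIIT Basics.
Boxing Intro starts before Core Basics ends → Core Basics and Boxing Intro overlap.
Zumba Blast starts after Core Basics ends — done with Core Basics.
Zumba Blast starts before Boxing Intro ends → Boxing Intro and Zumba Blast overlap.
Dance Bootcamp starts after Boxing Intro ends.
Dance Bootcamp starts before Zumba Blast ends → Zumba Blast and Dance Bootcamp overlap.

Boxing Intro & Core Basics, Boxing Intro & Zumba Blast, Cardio Bootcamp & Core Basics, Cardio Bootcamp & Core Intro, Cardio Bootcamp & HIIT Basics, Core Basics & Core Intro, Core Basics & HIIT Basics, Core Intro & HIIT Basics, Dance Bootcamp & Zumba Blast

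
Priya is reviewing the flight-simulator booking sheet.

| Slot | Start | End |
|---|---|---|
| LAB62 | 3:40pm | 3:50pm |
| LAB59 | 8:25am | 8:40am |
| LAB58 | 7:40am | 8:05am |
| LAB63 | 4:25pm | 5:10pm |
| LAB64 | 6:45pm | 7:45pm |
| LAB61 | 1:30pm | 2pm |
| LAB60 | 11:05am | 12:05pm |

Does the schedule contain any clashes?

Two intervals overlap when each starts before the other ends.
Sorted by start: LAB58, LAB59, LAB60, LAB61, LAB62, LAB63, LAB64.
LAB59 starts after LAB58 ends, so nothing later overlaps LAB58 either.
LAB60 starts after LAB59 ends, so nothing later overlaps LAB59 either.
LAB61 starts after LAB60 ends, so nothing later overlaps LAB60 either.
LAB62 starts after LAB61 ends, so nothing later overlaps LAB61 either.
LAB63 starts after LAB62 ends, so nothing later overlaps LAB62 either.
LAB64 starts after LAB63 ends.
Every pair is clear; the schedule has no overlaps.

No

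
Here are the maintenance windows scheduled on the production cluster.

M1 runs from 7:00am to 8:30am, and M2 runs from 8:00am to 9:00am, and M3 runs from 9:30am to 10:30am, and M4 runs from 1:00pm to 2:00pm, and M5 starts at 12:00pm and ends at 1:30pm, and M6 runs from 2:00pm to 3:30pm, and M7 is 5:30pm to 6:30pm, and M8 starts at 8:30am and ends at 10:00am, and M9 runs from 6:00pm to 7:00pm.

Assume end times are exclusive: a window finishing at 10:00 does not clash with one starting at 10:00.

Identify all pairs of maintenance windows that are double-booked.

Check each pair: they overlap iff neither finishes before the other starts.
Sorted by start: M1, M2, M8, M3, M5, M4, M6, M7, M9.
M2 starts before M1 ends → M1 and M2 overlap.
M8 starts exactly when M1 ends (back-to-back, no overlap), so nothing later overlaps M1 either.
M8 starts before M2 ends → M2 and M8 overlap.
M3 starts after M2 ends, so nothing later overlaps M2 either.
M3 starts before M8 ends → M8 and M3 overlap.
M5 starts after M8 ends, so nothing later overlaps M8 either.
M5 starts after M3 ends, so nothing later overlaps M3 either.
M4 starts before M5 ends → M5 and M4 overlap.
M6 starts after M5 ends, so nothing later overlaps M5 either.
M6 starts exactly when M4 ends (back-to-back, no overlap), so nothing later overlaps M4 either.
M7 starts after M6 ends, so nothing later overlaps M6 either.
M9 starts before M7 ends → M7 and M9 overlap.

M1 & M2, M2 & M8, M3 & M8, M4 & M5, M7 & M9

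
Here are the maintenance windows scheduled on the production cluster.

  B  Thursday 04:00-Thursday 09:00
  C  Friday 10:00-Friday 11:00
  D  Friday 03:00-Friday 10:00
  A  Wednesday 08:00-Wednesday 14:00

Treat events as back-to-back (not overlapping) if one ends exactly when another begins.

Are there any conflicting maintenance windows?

Sorted by start: A, B, D, C.
B starts after A ends; A is clear from here.
D starts after B ends; B is clear from here.
C starts exactly when D ends (back-to-back, no overlap).
Every pair is clear; the schedule has no overlaps.

No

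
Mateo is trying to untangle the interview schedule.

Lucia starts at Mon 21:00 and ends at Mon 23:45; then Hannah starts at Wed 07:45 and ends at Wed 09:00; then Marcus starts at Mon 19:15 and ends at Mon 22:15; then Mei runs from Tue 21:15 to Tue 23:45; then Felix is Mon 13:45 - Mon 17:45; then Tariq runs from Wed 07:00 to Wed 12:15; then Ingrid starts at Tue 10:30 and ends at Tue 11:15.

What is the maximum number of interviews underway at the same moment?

2

Walk through starts and ends in time order (an end at T is processed before a start at T):
Mon 13:45 start Felix → 1
Mon 17:45 end Felix → 0
Mon 19:15 start Marcus → 1
Mon 21:00 start Lucia → 2
Mon 22:15 end Marcus → 1
Mon 23:45 end Lucia → 0
Tue 10:30 start Ingrid → 1
Tue 11:15 end Ingrid → 0
Tue 21:15 start Mei → 1
Tue 23:45 end Mei → 0
Wed 07:00 start Tariq → 1
Wed 07:45 start Hannah → 2
Wed 09:00 end Hannah → 1
Wed 12:15 end Tariq → 0
Peak is 2, at Mon 21:00 (Lucia, Marcus).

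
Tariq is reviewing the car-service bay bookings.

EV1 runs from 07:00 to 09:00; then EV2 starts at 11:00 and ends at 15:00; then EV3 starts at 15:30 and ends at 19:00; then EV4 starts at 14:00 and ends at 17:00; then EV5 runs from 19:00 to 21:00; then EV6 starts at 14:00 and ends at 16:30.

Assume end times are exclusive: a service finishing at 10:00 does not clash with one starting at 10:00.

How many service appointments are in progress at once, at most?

Sort all start/end points and keep a running count:
07:00 start EV1 → 1
09:00 end EV1 → 0
11:00 start EV2 → 1
14:00 start EV4 → 2
14:00 start EV6 → 3
15:00 end EV2 → 2
15:30 start EV3 → 3
16:30 end EV6 → 2
17:00 end EV4 → 1
19:00 end EV3 → 0
19:00 start EV5 → 1
21:00 end EV5 → 0
Peak is 3, at 14:00 (EV2, EV4, EV6).

3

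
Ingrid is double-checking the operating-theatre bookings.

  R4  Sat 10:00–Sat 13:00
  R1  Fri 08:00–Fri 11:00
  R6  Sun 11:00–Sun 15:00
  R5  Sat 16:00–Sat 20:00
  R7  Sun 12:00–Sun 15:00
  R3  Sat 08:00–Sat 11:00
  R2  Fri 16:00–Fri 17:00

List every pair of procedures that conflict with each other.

Check each pair: they overlap iff neither finishes before the other starts.
Sorted by start: R1, R2, R3, R4, R5, R6, R7.
R2 starts after R1 ends — done with R1.
R3 starts after R2 ends — done with R2.
R4 starts before R3 ends → R3 and R4 overlap.
R5 starts after R3 ends — done with R3.
R5 starts after R4 ends — done with R4.
R6 starts after R5 ends — done with R5.
R7 starts before R6 ends → R6 and R7 overlap.

R3 & R4, R6 & R7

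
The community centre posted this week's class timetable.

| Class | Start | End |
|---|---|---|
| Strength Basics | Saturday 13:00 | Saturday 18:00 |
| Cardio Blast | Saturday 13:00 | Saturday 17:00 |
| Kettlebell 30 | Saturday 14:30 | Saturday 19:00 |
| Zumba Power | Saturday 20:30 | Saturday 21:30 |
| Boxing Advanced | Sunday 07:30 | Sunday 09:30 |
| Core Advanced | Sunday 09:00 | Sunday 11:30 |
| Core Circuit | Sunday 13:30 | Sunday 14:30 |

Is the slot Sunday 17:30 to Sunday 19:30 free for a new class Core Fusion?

Strength Basics: ends Saturday 18:00 at or before Core Fusion starts Sunday 17:30 → clear.
Cardio Blast: ends Saturday 17:00 at or before Core Fusion starts Sunday 17:30 → clear.
Kettlebell 30: ends Saturday 19:00 at or before Core Fusion starts Sunday 17:30 → clear.
Zumba Power: ends Saturday 21:30 at or before Core Fusion starts Sunday 17:30 → clear.
Boxing Advanced: ends Sunday 09:30 at or before Core Fusion starts Sunday 17:30 → clear.
Core Advanced: ends Sunday 11:30 at or before Core Fusion starts Sunday 17:30 → clear.
Core Circuit: ends Sunday 14:30 at or before Core Fusion starts Sunday 17:30 → clear.

Yes — the slot is free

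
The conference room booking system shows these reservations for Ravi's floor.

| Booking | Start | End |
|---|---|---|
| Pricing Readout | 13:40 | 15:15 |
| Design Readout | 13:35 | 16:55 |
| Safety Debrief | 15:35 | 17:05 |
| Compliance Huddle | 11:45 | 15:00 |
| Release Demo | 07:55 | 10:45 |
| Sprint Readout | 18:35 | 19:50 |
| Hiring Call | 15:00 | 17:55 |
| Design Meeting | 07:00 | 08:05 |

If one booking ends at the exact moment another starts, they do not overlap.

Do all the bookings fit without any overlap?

No

Sorted by start: Design Meeting, Release Demo, Compliance Huddle, Design Readout, Pricing Readout, Hiring Call, Safety Debrief, Sprint Readout.
Release Demo starts before Design Meeting ends → Design Meeting and Release Demo overlap.
That's a conflict, so the schedule is not conflict-free.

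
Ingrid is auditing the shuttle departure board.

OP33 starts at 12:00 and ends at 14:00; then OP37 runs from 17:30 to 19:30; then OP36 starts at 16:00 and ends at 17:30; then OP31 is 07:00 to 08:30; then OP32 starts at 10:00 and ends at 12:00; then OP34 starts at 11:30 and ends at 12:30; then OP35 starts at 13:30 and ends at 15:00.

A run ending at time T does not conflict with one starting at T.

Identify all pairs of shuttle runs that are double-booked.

OP32 & OP34, OP33 & OP34, OP33 & OP35

Check each pair: they overlap iff neither finishes before the other starts.
Sorted by start: OP31, OP32, OP34, OP33, OP35, OP36, OP37.
OP32 starts after OP31 ends — done with OP31.
OP34 starts before OP32 ends → OP32 and OP34 overlap.
OP33 starts exactly when OP32 ends (back-to-back, no overlap) — done with OP32.
OP33 starts before OP34 ends → OP34 and OP33 overlap.
OP35 starts after OP34 ends — done with OP34.
OP35 starts before OP33 ends → OP33 and OP35 overlap.
OP36 starts after OP33 ends — done with OP33.
OP36 starts after OP35 ends — done with OP35.
OP37 starts exactly when OP36 ends (back-to-back, no overlap).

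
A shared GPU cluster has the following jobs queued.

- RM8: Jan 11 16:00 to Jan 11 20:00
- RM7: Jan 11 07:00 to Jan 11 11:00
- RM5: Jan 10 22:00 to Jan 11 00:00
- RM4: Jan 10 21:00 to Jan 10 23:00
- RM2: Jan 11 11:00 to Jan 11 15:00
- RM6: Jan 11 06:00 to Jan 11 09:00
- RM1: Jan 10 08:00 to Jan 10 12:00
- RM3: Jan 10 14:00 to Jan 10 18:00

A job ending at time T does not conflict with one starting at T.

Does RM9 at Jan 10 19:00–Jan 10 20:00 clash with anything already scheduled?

No — it doesn't clash with anything

RM1: ends Jan 10 12:00 at or before RM9 starts Jan 10 19:00 → clear.
RM3: ends Jan 10 18:00 at or before RM9 starts Jan 10 19:00 → clear.
RM4: starts Jan 10 21:00 at or after RM9 ends Jan 10 20:00 → clear.
RM5: starts Jan 10 22:00 at or after RM9 ends Jan 10 20:00 → clear.
RM6: starts Jan 11 06:00 at or after RM9 ends Jan 10 20:00 → clear.
RM7: starts Jan 11 07:00 at or after RM9 ends Jan 10 20:00 → clear.
RM2: starts Jan 11 11:00 at or after RM9 ends Jan 10 20:00 → clear.
RM8: starts Jan 11 16:00 at or after RM9 ends Jan 10 20:00 → clear.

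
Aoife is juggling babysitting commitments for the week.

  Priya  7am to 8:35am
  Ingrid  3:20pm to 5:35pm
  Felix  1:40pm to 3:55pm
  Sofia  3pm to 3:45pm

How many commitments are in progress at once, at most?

3

Sort all start/end points and keep a running count:
7am start Priya → 1
8:35am end Priya → 0
1:40pm start Felix → 1
3pm start Sofia → 2
3:20pm start Ingrid → 3
3:45pm end Sofia → 2
3:55pm end Felix → 1
5:35pm end Ingrid → 0
Peak is 3, at 3:20pm (Felix, Ingrid, Sofia).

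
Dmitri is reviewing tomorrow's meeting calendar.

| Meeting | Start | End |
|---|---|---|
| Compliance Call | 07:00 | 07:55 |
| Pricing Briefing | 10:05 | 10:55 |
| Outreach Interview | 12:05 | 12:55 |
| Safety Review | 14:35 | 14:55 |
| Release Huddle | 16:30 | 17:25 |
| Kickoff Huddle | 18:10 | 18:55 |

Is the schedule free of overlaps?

Sorted by start: Compliance Call, Pricing Briefing, Outreach Interview, Safety Review, Release Huddle, Kickoff Huddle.
Pricing Briefing starts after Compliance Call ends — done with Compliance Call.
Outreach Interview starts after Pricing Briefing ends — done with Pricing Briefing.
Safety Review starts after Outreach Interview ends — done with Outreach Interview.
Release Huddle starts after Safety Review ends — done with Safety Review.
Kickoff Huddle starts after Release Huddle ends.
Every pair is clear; the schedule has no overlaps.

Yes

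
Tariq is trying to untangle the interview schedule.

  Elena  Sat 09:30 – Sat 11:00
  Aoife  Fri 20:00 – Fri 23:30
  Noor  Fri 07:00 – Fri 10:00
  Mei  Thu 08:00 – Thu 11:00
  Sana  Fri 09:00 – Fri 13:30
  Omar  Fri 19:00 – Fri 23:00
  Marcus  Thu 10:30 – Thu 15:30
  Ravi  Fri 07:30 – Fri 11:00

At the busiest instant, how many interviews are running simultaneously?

Sweep the timeline, counting +1 at each start and −1 at each end (ends before starts at a tie):
Thu 08:00 start Mei → 1
Thu 10:30 start Marcus → 2
Thu 11:00 end Mei → 1
Thu 15:30 end Marcus → 0
Fri 07:00 start Noor → 1
Fri 07:30 start Ravi → 2
Fri 09:00 start Sana → 3
Fri 10:00 end Noor → 2
Fri 11:00 end Ravi → 1
Fri 13:30 end Sana → 0
Fri 19:00 start Omar → 1
Fri 20:00 start Aoife → 2
Fri 23:00 end Omar → 1
Fri 23:30 end Aoife → 0
Sat 09:30 start Elena → 1
Sat 11:00 end Elena → 0
Peak is 3, at Fri 09:00 (Noor, Ravi, Sana).

3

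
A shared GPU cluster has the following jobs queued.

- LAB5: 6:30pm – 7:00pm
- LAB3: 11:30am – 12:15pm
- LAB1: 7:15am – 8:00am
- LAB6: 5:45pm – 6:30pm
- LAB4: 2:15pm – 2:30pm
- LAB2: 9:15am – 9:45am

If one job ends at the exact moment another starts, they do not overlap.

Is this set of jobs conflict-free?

Yes

Sorted by start: LAB1, LAB2, LAB3, LAB4, LAB6, LAB5.
LAB2 starts after LAB1 ends — done with LAB1.
LAB3 starts after LAB2 ends — done with LAB2.
LAB4 starts after LAB3 ends — done with LAB3.
LAB6 starts after LAB4 ends — done with LAB4.
LAB5 starts exactly when LAB6 ends (back-to-back, no overlap).
Every pair is clear; the schedule has no overlaps.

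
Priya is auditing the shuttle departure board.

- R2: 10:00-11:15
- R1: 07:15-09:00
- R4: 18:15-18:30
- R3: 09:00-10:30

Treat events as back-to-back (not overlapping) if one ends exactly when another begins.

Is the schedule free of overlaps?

No

Sorted by start: R1, R3, R2, R4.
R3 starts exactly when R1 ends (back-to-back, no overlap); R1 is clear from here.
R2 starts before R3 ends → R3 and R2 overlap.
That's a conflict, so the schedule is not conflict-free.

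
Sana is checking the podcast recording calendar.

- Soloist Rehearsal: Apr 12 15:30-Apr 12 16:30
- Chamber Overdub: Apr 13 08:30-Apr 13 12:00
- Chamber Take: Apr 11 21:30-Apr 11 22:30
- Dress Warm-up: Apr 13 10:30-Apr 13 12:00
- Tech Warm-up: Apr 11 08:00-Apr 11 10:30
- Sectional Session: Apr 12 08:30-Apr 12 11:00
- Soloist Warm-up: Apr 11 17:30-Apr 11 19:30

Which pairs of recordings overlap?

Chamber Overdub & Dress Warm-up

Sorted by start: Tech Warm-up, Soloist Warm-up, Chamber Take, Sectional Session, Soloist Rehearsal, Chamber Overdub, Dress Warm-up.
Soloist Warm-up starts after Tech Warm-up ends; Tech Warm-up is clear from here.
Chamber Take starts after Soloist Warm-up ends; Soloist Warm-up is clear from here.
Sectional Session starts after Chamber Take ends; Chamber Take is clear from here.
Soloist Rehearsal starts after Sectional Session ends; Sectional Session is clear from here.
Chamber Overdub starts after Soloist Rehearsal ends; Soloist Rehearsal is clear from here.
Dress Warm-up starts before Chamber Overdub ends → Chamber Overdub and Dress Warm-up overlap.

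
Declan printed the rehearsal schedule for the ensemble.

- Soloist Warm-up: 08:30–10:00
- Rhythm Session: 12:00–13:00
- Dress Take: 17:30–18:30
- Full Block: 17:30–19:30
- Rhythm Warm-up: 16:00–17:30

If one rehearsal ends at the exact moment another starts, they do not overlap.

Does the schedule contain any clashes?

Yes

Two intervals overlap when each starts before the other ends.
Sorted by start: Soloist Warm-up, Rhythm Session, Rhythm Warm-up, Dress Take, Full Block.
Rhythm Session starts after Soloist Warm-up ends — done with Soloist Warm-up.
Rhythm Warm-up starts after Rhythm Session ends — done with Rhythm Session.
Dress Take starts exactly when Rhythm Warm-up ends (back-to-back, no overlap) — done with Rhythm Warm-up.
Full Block starts before Dress Take ends → Dress Take and Full Block overlap.
That's a conflict, so the schedule is not conflict-free.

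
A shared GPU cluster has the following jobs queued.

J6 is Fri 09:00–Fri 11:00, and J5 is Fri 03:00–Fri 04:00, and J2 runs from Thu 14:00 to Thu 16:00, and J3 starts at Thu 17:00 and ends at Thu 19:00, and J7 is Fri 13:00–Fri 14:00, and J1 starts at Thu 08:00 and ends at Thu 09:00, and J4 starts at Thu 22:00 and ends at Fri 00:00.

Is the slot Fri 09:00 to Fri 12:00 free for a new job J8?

J1: ends Thu 09:00 at or before J8 starts Fri 09:00 → clear.
J2: ends Thu 16:00 at or before J8 starts Fri 09:00 → clear.
J3: ends Thu 19:00 at or before J8 starts Fri 09:00 → clear.
J4: ends Fri 00:00 at or before J8 starts Fri 09:00 → clear.
J5: ends Fri 04:00 at or before J8 starts Fri 09:00 → clear.
J6: starts Fri 09:00 before J8 ends Fri 12:00, and ends Fri 11:00 after J8 starts Fri 09:00 → overlap.
J7: starts Fri 13:00 at or after J8 ends Fri 12:00 → clear.
J8 overlaps J6.

No — it overlaps J6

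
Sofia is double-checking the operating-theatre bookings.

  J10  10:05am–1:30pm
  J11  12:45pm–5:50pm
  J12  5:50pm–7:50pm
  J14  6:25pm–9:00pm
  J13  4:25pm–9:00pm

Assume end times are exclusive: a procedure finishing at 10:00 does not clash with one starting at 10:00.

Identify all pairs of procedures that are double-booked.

Sorted by start: J10, J11, J13, J12, J14.
J11 starts before J10 ends → J10 and J11 overlap.
J13 starts after J10 ends, so nothing later overlaps J10 either.
J13 starts before J11 ends → J11 and J13 overlap.
J12 starts exactly when J11 ends (back-to-back, no overlap), so nothing later overlaps J11 either.
J12 starts before J13 ends → J13 and J12 overlap.
J14 starts before J13 ends → J13 and J14 overlap.
J14 starts before J12 ends → J12 and J14 overlap.

J10 & J11, J11 & J13, J12 & J13, J12 & J14, J13 & J14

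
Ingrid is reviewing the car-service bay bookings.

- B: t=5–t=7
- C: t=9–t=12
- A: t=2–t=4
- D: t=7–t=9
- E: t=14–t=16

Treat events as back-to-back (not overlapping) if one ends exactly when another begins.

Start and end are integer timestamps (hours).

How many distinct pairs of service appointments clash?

0

Sorted by start: A, B, D, C, E.
B starts after A ends, so A has no further overlaps.
D starts exactly when B ends (back-to-back, no overlap), so B has no further overlaps.
C starts exactly when D ends (back-to-back, no overlap), so D has no further overlaps.
E starts after C ends.
No pair overlaps.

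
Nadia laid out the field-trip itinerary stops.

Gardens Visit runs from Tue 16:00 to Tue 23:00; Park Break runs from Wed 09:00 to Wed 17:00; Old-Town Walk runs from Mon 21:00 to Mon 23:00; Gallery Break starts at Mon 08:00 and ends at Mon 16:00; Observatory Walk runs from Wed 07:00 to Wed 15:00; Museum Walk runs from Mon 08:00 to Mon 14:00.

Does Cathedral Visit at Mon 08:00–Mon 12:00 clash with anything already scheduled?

Museum Walk: starts Mon 08:00 before Cathedral Visit ends Mon 12:00, and ends Mon 14:00 after Cathedral Visit starts Mon 08:00 → overlap.
Gallery Break: starts Mon 08:00 before Cathedral Visit ends Mon 12:00, and ends Mon 16:00 after Cathedral Visit starts Mon 08:00 → overlap.
Old-Town Walk: starts Mon 21:00 at or after Cathedral Visit ends Mon 12:00 → clear.
Gardens Visit: starts Tue 16:00 at or after Cathedral Visit ends Mon 12:00 → clear.
Observatory Walk: starts Wed 07:00 at or after Cathedral Visit ends Mon 12:00 → clear.
Park Break: starts Wed 09:00 at or after Cathedral Visit ends Mon 12:00 → clear.
Cathedral Visit overlaps Museum Walk, Gallery Break.

Yes — it overlaps Gallery Break, Museum Walk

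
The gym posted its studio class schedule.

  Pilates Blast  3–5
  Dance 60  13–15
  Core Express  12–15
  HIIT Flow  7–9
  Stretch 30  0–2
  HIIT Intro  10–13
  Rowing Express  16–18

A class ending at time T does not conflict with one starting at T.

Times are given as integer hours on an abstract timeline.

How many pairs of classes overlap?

2

Sorted by start: Stretch 30, Pilates Blast, HIIT Flow, HIIT Intro, Core Express, Dance 60, Rowing Express.
Pilates Blast starts after Stretch 30 ends, so nothing later overlaps Stretch 30 either.
HIIT Flow starts after Pilates Blast ends, so nothing later overlaps Pilates Blast either.
HIIT Intro starts after HIIT Flow ends, so nothing later overlaps HIIT Flow either.
Core Express starts before HIIT Intro ends → HIIT Intro and Core Express overlap.
Dance 60 starts exactly when HIIT Intro ends (back-to-back, no overlap), so nothing later overlaps HIIT Intro either.
Dance 60 starts before Core Express ends → Core Express and Dance 60 overlap.
Rowing Express starts after Core Express ends.
Rowing Express starts after Dance 60 ends.
Overlapping pairs: Core Express & Dance 60, Core Express & HIIT Intro — 2 in total.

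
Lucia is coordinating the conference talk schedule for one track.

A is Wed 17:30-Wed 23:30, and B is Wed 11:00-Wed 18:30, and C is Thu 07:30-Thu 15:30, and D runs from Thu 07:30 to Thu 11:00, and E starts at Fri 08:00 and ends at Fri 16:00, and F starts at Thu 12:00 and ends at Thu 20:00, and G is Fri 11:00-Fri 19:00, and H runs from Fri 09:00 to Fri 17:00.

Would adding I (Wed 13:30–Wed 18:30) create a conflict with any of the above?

Yes — it overlaps A, B

B: starts Wed 11:00 before I ends Wed 18:30, and ends Wed 18:30 after I starts Wed 13:30 → overlap.
A: starts Wed 17:30 before I ends Wed 18:30, and ends Wed 23:30 after I starts Wed 13:30 → overlap.
C: starts Thu 07:30 at or after I ends Wed 18:30 → clear.
D: starts Thu 07:30 at or after I ends Wed 18:30 → clear.
F: starts Thu 12:00 at or after I ends Wed 18:30 → clear.
E: starts Fri 08:00 at or after I ends Wed 18:30 → clear.
H: starts Fri 09:00 at or after I ends Wed 18:30 → clear.
G: starts Fri 11:00 at or after I ends Wed 18:30 → clear.
I overlaps A, B.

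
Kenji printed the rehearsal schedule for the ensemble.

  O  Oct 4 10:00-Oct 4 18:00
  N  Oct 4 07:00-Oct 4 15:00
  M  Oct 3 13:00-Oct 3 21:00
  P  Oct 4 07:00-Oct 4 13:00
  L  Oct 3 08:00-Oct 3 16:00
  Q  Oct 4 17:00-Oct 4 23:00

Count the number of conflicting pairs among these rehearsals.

5

Sorted by start: L, M, N, P, O, Q.
M starts before L ends → L and M overlap.
N starts after L ends, so nothing later overlaps L either.
N starts after M ends, so nothing later overlaps M either.
P starts before N ends → N and P overlap.
O starts before N ends → N and O overlap.
Q starts after N ends.
O starts before P ends → P and O overlap.
Q starts after P ends.
Q starts before O ends → O and Q overlap.
Overlapping pairs: L & M, N & O, N & P, O & P, O & Q — 5 in total.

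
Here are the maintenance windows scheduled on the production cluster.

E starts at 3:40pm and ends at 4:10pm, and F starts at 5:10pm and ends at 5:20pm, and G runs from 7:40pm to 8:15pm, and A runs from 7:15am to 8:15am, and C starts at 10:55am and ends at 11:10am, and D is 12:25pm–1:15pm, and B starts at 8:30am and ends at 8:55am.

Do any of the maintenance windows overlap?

No

Sorted by start: A, B, C, D, E, F, G.
B starts after A ends — done with A.
C starts after B ends — done with B.
D starts after C ends — done with C.
E starts after D ends — done with D.
F starts after E ends — done with E.
G starts after F ends.
Every pair is clear; the schedule has no overlaps.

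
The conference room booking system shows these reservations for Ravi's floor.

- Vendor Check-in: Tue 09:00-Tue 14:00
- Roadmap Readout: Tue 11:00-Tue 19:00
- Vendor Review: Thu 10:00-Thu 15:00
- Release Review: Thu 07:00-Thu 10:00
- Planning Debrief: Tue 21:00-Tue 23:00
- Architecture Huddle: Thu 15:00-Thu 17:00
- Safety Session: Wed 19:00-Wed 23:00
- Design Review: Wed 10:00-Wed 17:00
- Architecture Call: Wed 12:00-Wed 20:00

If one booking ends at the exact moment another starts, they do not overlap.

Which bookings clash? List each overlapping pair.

Check each pair: they overlap iff neither finishes before the other starts.
Sorted by start: Vendor Check-in, Roadmap Readout, Planning Debrief, Design Review, Architecture Call, Safety Session, Release Review, Vendor Review, Architecture Huddle.
Roadmap Readout starts before Vendor Check-in ends → Vendor Check-in and Roadmap Readout overlap.
Planning Debrief starts after Vendor Check-in ends — done with Vendor Check-in.
Planning Debrief starts after Roadmap Readout ends — done with Roadmap Readout.
Design Review starts after Planning Debrief ends — done with Planning Debrief.
Architecture Call starts before Design Review ends → Design Review and Architecture Call overlap.
Safety Session starts after Design Review ends — done with Design Review.
Safety Session starts before Architecture Call ends → Architecture Call and Safety Session overlap.
Release Review starts after Architecture Call ends — done with Architecture Call.
Release Review starts after Safety Session ends — done with Safety Session.
Vendor Review starts exactly when Release Review ends (back-to-back, no overlap) — done with Release Review.
Architecture Huddle starts exactly when Vendor Review ends (back-to-back, no overlap).

Architecture Call & Design Review, Architecture Call & Safety Session, Roadmap Readout & Vendor Check-in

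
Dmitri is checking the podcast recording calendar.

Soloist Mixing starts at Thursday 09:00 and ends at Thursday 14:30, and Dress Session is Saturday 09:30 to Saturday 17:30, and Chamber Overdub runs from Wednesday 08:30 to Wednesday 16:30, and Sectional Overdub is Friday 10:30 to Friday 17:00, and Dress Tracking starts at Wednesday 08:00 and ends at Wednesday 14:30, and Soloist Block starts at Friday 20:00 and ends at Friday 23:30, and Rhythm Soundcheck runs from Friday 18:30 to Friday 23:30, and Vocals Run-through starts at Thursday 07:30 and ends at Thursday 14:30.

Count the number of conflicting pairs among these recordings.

Sorted by start: Dress Tracking, Chamber Overdub, Vocals Run-through, Soloist Mixing, Sectional Overdub, Rhythm Soundcheck, Soloist Block, Dress Session.
Chamber Overdub starts before Dress Tracking ends → Dress Tracking and Chamber Overdub overlap.
Vocals Run-through starts after Dress Tracking ends; Dress Tracking is clear from here.
Vocals Run-through starts after Chamber Overdub ends; Chamber Overdub is clear from here.
Soloist Mixing starts before Vocals Run-through ends → Vocals Run-through and Soloist Mixing overlap.
Sectional Overdub starts after Vocals Run-through ends; Vocals Run-through is clear from here.
Sectional Overdub starts after Soloist Mixing ends; Soloist Mixing is clear from here.
Rhythm Soundcheck starts after Sectional Overdub ends; Sectional Overdub is clear from here.
Soloist Block starts before Rhythm Soundcheck ends → Rhythm Soundcheck and Soloist Block overlap.
Dress Session starts after Rhythm Soundcheck ends.
Dress Session starts after Soloist Block ends.
Overlapping pairs: Chamber Overdub & Dress Tracking, Rhythm Soundcheck & Soloist Block, Soloist Mixing & Vocals Run-through — 3 in total.

3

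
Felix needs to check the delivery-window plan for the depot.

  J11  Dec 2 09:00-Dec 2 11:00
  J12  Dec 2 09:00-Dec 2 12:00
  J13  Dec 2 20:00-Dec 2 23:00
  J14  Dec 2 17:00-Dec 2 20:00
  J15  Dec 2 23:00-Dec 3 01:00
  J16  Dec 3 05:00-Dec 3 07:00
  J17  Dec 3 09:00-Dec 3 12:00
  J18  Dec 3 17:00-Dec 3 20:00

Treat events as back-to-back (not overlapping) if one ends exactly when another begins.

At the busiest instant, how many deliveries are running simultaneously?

2

Sweep the timeline, counting +1 at each start and −1 at each end (ends before starts at a tie):
Dec 2 09:00 start J11 → 1
Dec 2 09:00 start J12 → 2
Dec 2 11:00 end J11 → 1
Dec 2 12:00 end J12 → 0
Dec 2 17:00 start J14 → 1
Dec 2 20:00 end J14 → 0
Dec 2 20:00 start J13 → 1
Dec 2 23:00 end J13 → 0
Dec 2 23:00 start J15 → 1
Dec 3 01:00 end J15 → 0
Dec 3 05:00 start J16 → 1
Dec 3 07:00 end J16 → 0
Dec 3 09:00 start J17 → 1
Dec 3 12:00 end J17 → 0
Dec 3 17:00 start J18 → 1
Dec 3 20:00 end J18 → 0
Peak is 2, at Dec 2 09:00 (J11, J12).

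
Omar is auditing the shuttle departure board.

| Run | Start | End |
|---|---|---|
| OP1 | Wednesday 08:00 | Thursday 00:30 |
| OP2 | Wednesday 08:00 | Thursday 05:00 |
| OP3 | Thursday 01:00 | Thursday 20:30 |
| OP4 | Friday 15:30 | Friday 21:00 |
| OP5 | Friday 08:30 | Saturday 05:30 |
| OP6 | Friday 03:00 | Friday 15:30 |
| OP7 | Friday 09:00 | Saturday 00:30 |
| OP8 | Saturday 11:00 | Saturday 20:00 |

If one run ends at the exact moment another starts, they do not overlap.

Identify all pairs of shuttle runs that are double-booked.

OP1 & OP2, OP2 & OP3, OP4 & OP5, OP4 & OP7, OP5 & OP6, OP5 & OP7, OP6 & OP7

Check each pair: they overlap iff neither finishes before the other starts.
Sorted by start: OP1, OP2, OP3, OP6, OP5, OP7, OP4, OP8.
OP2 starts before OP1 ends → OP1 and OP2 overlap.
OP3 starts after OP1 ends, so nothing later overlaps OP1 either.
OP3 starts before OP2 ends → OP2 and OP3 overlap.
OP6 starts after OP2 ends, so nothing later overlaps OP2 either.
OP6 starts after OP3 ends, so nothing later overlaps OP3 either.
OP5 starts before OP6 ends → OP6 and OP5 overlap.
OP7 starts before OP6 ends → OP6 and OP7 overlap.
OP4 starts exactly when OP6 ends (back-to-back, no overlap), so nothing later overlaps OP6 either.
OP7 starts before OP5 ends → OP5 and OP7 overlap.
OP4 starts before OP5 ends → OP5 and OP4 overlap.
OP8 starts after OP5 ends.
OP4 starts before OP7 ends → OP7 and OP4 overlap.
OP8 starts after OP7 ends.
OP8 starts after OP4 ends.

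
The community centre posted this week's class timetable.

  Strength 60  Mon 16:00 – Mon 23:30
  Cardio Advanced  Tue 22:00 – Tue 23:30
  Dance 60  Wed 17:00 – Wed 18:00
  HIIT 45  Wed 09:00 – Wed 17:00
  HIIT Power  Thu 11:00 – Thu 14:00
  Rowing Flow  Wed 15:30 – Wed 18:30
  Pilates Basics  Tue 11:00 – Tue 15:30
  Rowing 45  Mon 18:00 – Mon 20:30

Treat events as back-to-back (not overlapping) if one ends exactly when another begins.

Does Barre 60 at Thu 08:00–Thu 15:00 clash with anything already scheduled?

Yes — it overlaps HIIT Power

Strength 60: ends Mon 23:30 at or before Barre 60 starts Thu 08:00 → clear.
Rowing 45: ends Mon 20:30 at or before Barre 60 starts Thu 08:00 → clear.
Pilates Basics: ends Tue 15:30 at or before Barre 60 starts Thu 08:00 → clear.
Cardio Advanced: ends Tue 23:30 at or before Barre 60 starts Thu 08:00 → clear.
HIIT 45: ends Wed 17:00 at or before Barre 60 starts Thu 08:00 → clear.
Rowing Flow: ends Wed 18:30 at or before Barre 60 starts Thu 08:00 → clear.
Dance 60: ends Wed 18:00 at or before Barre 60 starts Thu 08:00 → clear.
HIIT Power: starts Thu 11:00 before Barre 60 ends Thu 15:00, and ends Thu 14:00 after Barre 60 starts Thu 08:00 → overlap.
Barre 60 overlaps HIIT Power.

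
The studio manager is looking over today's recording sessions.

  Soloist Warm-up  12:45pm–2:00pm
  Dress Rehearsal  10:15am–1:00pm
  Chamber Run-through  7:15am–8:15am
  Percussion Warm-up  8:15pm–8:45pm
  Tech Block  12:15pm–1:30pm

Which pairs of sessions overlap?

Sorted by start: Chamber Run-through, Dress Rehearsal, Tech Block, Soloist Warm-up, Percussion Warm-up.
Dress Rehearsal starts after Chamber Run-through ends, so Chamber Run-through has no further overlaps.
Tech Block starts before Dress Rehearsal ends → Dress Rehearsal and Tech Block overlap.
Soloist Warm-up starts before Dress Rehearsal ends → Dress Rehearsal and Soloist Warm-up overlap.
Percussion Warm-up starts after Dress Rehearsal ends.
Soloist Warm-up starts before Tech Block ends → Tech Block and Soloist Warm-up overlap.
Percussion Warm-up starts after Tech Block ends.
Percussion Warm-up starts after Soloist Warm-up ends.

Dress Rehearsal & Soloist Warm-up, Dress Rehearsal & Tech Block, Soloist Warm-up & Tech Block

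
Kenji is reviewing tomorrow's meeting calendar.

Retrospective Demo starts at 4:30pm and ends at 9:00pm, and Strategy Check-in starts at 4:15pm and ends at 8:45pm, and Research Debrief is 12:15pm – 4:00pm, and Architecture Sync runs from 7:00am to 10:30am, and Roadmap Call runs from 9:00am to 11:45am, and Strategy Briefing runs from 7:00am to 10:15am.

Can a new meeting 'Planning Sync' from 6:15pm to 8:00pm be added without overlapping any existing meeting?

Strategy Briefing: ends 10:15am at or before Planning Sync starts 6:15pm → clear.
Architecture Sync: ends 10:30am at or before Planning Sync starts 6:15pm → clear.
Roadmap Call: ends 11:45am at or before Planning Sync starts 6:15pm → clear.
Research Debrief: ends 4:00pm at or before Planning Sync starts 6:15pm → clear.
Strategy Check-in: starts 4:15pm before Planning Sync ends 8:00pm, and ends 8:45pm after Planning Sync starts 6:15pm → overlap.
Retrospective Demo: starts 4:30pm before Planning Sync ends 8:00pm, and ends 9:00pm after Planning Sync starts 6:15pm → overlap.
Planning Sync overlaps Strategy Check-in, Retrospective Demo.

No — it overlaps Retrospective Demo, Strategy Check-in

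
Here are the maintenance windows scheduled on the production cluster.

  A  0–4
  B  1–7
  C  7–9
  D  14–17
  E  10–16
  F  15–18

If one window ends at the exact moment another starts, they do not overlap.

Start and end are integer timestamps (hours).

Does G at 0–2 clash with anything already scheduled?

A: starts 0 before G ends 2, and ends 4 after G starts 0 → overlap.
B: starts 1 before G ends 2, and ends 7 after G starts 0 → overlap.
C: starts 7 at or after G ends 2 → clear.
E: starts 10 at or after G ends 2 → clear.
D: starts 14 at or after G ends 2 → clear.
F: starts 15 at or after G ends 2 → clear.
G overlaps A, B.

Yes — it overlaps A, B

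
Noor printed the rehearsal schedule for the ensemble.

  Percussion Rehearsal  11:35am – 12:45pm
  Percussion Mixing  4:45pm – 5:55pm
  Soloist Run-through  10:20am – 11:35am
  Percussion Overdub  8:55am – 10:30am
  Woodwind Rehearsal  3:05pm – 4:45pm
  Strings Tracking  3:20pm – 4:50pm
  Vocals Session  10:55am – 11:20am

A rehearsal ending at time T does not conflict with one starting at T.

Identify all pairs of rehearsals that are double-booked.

Percussion Mixing & Strings Tracking, Percussion Overdub & Soloist Run-through, Soloist Run-through & Vocals Session, Strings Tracking & Woodwind Rehearsal

Sorted by start: Percussion Overdub, Soloist Run-through, Vocals Session, Percussion Rehearsal, Woodwind Rehearsal, Strings Tracking, Percussion Mixing.
Soloist Run-through starts before Percussion Overdub ends → Percussion Overdub and Soloist Run-through overlap.
Vocals Session starts after Percussion Overdub ends, so Percussion Overdub has no further overlaps.
Vocals Session starts before Soloist Run-through ends → Soloist Run-through and Vocals Session overlap.
Percussion Rehearsal starts exactly when Soloist Run-through ends (back-to-back, no overlap), so Soloist Run-through has no further overlaps.
Percussion Rehearsal starts after Vocals Session ends, so Vocals Session has no further overlaps.
Woodwind Rehearsal starts after Percussion Rehearsal ends, so Percussion Rehearsal has no further overlaps.
Strings Tracking starts before Woodwind Rehearsal ends → Woodwind Rehearsal and Strings Tracking overlap.
Percussion Mixing starts exactly when Woodwind Rehearsal ends (back-to-back, no overlap).
Percussion Mixing starts before Strings Tracking ends → Strings Tracking and Percussion Mixing overlap.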